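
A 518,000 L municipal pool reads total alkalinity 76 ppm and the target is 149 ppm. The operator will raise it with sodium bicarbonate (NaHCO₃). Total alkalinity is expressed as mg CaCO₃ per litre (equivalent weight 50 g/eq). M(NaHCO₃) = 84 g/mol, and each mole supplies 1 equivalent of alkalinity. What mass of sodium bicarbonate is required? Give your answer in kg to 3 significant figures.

Alkalinity to add: (149 − 76) = 73 mg/L as CaCO₃ × 518,000 L = 37,810 g as CaCO₃.
Equivalents: 37,810 g ÷ 50 g/eq = 756.3 eq.
NaHCO₃ supplies 1 eq per mole → 756.3 mol.
Mass: 756.3 mol × 84 g/mol = 63,530 g.

63.5 kg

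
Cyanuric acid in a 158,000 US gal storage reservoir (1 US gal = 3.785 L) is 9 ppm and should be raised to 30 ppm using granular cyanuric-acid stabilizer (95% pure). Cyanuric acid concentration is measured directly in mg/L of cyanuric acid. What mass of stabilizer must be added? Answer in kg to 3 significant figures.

Volume: 158,000 US gal × 3.785 L/gal = 598,030 L.
CYA to add: (30 − 9) = 21 mg/L × 598,030 L = 12,560 g cyanuric acid.
At 95% purity: 12,560 / 0.95 = 13,220 g product.

13.2 kg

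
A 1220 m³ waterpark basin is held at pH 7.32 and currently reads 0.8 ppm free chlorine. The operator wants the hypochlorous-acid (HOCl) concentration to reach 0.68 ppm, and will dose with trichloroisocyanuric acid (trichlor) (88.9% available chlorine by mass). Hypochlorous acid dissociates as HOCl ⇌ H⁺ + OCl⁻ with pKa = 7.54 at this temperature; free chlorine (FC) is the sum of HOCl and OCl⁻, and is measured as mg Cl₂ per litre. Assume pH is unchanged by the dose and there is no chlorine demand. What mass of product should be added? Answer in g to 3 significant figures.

Volume: 1220 m³ = 1,220,000 L.
[OCl⁻]/[HOCl] = 10^(pH − pKa) = 10^(7.32 − 7.54) = 0.6026; fraction as HOCl = 1/(1 + 0.6026) = 0.624.
Free chlorine required for 0.68 ppm HOCl: 0.68 / 0.624 = 1.09 ppm.
FC to add: 1.09 − 0.8 = 0.2897 mg/L as Cl₂.
Cl₂ equivalent: 0.2897 mg/L × 1,220,000 L = 353.5 g.
Product at 88.9% available Cl: 353.5 / 0.889 = 397.6 g.

398 g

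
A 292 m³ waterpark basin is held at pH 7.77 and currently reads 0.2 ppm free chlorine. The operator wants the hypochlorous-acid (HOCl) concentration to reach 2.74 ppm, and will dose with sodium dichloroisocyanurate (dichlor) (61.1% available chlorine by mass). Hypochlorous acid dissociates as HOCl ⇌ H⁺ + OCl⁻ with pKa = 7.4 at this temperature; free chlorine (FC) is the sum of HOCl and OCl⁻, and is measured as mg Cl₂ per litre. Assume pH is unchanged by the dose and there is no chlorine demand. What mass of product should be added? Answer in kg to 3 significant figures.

4.28 kg

Volume: 292 m³ = 292,000 L.
[OCl⁻]/[HOCl] = 10^(pH − pKa) = 10^(7.77 − 7.4) = 2.344; fraction as HOCl = 1/(1 + 2.344) = 0.299.
Free chlorine required for 2.74 ppm HOCl: 2.74 / 0.299 = 9.163 ppm.
FC to add: 9.163 − 0.2 = 8.963 mg/L as Cl₂.
Cl₂ equivalent: 8.963 mg/L × 292,000 L = 2617 g.
Product at 61.1% available Cl: 2617 / 0.611 = 4284 g.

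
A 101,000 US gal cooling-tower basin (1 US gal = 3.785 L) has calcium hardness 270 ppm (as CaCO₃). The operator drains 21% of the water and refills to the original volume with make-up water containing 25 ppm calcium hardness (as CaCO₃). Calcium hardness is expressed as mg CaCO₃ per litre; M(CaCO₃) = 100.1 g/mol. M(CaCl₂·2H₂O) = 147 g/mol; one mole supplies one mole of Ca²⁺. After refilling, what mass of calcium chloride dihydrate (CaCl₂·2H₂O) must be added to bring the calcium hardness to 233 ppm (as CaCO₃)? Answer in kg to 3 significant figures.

8.11 kg

Volume: 101,000 US gal × 3.785 L/gal = 382,285 L.
After draining 21% and refilling: 270 × 0.79 + 25 × 0.21 = 218.55 ppm.
Deficit to target: 233 − 218.55 = 14.45 mg/L.
As CaCO₃: 14.45 mg/L × 382,285 L = 5524 g; ÷ 100.1 = 55.18 mol Ca²⁺.
Mass: 55.18 × 147 = 8112 g.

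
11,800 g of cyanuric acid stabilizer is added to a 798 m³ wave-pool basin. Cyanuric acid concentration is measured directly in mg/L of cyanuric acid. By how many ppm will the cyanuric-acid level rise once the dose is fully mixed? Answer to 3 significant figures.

14.8 ppm

Volume: 798 m³ = 798,000 L.
Rise: 11,800 g / 798,000 L × 1000 = 14.79 mg/L.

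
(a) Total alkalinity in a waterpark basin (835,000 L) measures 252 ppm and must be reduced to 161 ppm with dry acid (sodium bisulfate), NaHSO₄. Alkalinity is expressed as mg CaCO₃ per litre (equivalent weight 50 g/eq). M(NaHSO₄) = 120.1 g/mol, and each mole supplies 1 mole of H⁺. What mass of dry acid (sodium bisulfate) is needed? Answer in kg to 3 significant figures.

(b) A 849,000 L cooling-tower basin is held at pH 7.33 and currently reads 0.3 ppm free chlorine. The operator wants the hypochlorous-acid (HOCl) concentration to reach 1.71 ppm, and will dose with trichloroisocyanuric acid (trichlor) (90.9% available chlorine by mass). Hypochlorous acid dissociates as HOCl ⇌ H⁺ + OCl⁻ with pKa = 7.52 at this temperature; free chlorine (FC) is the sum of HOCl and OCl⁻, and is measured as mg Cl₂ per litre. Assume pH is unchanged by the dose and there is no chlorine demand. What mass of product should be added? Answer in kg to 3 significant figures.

(a) 183 kg; (b) 2.35 kg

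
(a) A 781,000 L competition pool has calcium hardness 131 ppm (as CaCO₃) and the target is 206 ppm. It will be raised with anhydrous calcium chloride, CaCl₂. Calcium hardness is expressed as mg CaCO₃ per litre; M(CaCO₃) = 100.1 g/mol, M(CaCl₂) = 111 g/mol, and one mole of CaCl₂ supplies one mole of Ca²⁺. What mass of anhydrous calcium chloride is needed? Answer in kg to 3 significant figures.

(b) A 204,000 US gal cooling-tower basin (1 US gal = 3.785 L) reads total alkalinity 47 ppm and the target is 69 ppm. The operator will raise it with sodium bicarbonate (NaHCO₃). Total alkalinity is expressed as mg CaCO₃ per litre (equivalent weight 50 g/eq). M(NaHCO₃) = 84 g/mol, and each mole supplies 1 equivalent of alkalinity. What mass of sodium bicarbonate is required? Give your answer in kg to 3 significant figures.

(a) 65.0 kg; (b) 28.5 kg

(a) Hardness to add: (206 − 131) = 75 mg/L as CaCO₃ × 781,000 L = 58,580 g as CaCO₃.
(a) Moles of Ca²⁺ (1 mol Ca²⁺ ≡ 1 mol CaCO₃): 58,580 / 100.1 g/mol = 585.2 mol.
(a) Mass of CaCl₂: 585.2 × 111 = 64,950 g.

(b) Volume: 204,000 US gal × 3.785 L/gal = 772,140 L.
(b) Alkalinity to add: (69 − 47) = 22 mg/L as CaCO₃ × 772,140 L = 16,990 g as CaCO₃.
(b) Equivalents: 16,990 g ÷ 50 g/eq = 339.7 eq.
(b) NaHCO₃ supplies 1 eq per mole → 339.7 mol.
(b) Mass: 339.7 mol × 84 g/mol = 28,540 g.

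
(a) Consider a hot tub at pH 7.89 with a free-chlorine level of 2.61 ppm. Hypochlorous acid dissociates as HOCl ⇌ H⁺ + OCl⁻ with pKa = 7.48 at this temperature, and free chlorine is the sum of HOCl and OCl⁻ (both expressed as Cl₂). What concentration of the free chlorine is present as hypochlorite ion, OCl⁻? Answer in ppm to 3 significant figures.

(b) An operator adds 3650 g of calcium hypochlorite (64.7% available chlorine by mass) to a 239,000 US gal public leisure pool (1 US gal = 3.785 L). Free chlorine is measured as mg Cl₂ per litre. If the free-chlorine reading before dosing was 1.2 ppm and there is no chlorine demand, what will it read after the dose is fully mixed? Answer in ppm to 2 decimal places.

(a) [OCl⁻]/[HOCl] = 10^(pH − pKa) = 10^(7.89 − 7.48) = 10^0.41 = 2.57.
(a) Fraction as HOCl = 1 / (1 + 2.57) = 0.2801.
(a) OCl⁻ = (1 − 0.2801) × 2.61 ppm = 1.879 ppm.

(b) Volume: 239,000 US gal × 3.785 L/gal = 904,615 L.
(b) Available chlorine delivered: 3650 g × 0.647 = 2362 g as Cl₂.
(b) Concentration rise: 2362 g / 904,615 L = 2.611 mg/L = 2.61 ppm.
(b) Final FC: 1.2 + 2.61 = 3.81 ppm.

(a) 1.88 ppm; (b) 3.81 ppm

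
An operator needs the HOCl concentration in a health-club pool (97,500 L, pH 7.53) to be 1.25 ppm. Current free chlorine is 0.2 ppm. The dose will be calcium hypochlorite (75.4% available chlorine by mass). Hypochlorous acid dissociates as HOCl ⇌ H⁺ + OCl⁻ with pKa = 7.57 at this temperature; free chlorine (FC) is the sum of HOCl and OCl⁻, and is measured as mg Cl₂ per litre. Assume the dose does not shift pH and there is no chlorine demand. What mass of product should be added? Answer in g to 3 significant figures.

283 g

[OCl⁻]/[HOCl] = 10^(pH − pKa) = 10^(7.53 − 7.57) = 0.912; fraction as HOCl = 1/(1 + 0.912) = 0.523.
Free chlorine required for 1.25 ppm HOCl: 1.25 / 0.523 = 2.39 ppm.
FC to add: 2.39 − 0.2 = 2.19 mg/L as Cl₂.
Cl₂ equivalent: 2.19 mg/L × 97,500 L = 213.5 g.
Product at 75.4% available Cl: 213.5 / 0.754 = 283.2 g.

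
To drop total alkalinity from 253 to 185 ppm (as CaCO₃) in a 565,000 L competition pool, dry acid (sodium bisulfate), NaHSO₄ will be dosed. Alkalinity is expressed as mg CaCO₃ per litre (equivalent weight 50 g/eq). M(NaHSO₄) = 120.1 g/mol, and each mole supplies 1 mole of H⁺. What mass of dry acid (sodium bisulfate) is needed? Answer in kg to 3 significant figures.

92.3 kg

Alkalinity to neutralize: (253 − 185) = 68 mg/L as CaCO₃ × 565,000 L = 38,420 g as CaCO₃.
Equivalents of H⁺ required: 38,420 ÷ 50 g/eq = 768.4 eq = 768.4 mol NaHSO₄.
Mass of NaHSO₄: 768.4 × 120.1 = 92,280 g.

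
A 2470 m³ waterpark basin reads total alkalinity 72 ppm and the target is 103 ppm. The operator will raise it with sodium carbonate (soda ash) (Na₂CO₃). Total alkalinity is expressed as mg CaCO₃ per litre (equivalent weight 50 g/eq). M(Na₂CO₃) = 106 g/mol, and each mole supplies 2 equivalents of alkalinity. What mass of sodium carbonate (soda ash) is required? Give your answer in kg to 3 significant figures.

81.2 kg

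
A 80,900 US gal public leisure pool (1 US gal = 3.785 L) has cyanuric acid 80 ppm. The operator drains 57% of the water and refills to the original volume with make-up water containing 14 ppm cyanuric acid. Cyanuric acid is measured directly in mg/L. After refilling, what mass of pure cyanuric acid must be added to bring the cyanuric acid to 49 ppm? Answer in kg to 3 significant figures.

2.03 kg

Volume: 80,900 US gal × 3.785 L/gal = 306,206 L.
After draining 57% and refilling: 80 × 0.43 + 14 × 0.57 = 42.38 ppm.
Deficit to target: 49 − 42.38 = 6.62 mg/L.
Mass: 6.62 mg/L × 306,206 L = 2027 g cyanuric acid.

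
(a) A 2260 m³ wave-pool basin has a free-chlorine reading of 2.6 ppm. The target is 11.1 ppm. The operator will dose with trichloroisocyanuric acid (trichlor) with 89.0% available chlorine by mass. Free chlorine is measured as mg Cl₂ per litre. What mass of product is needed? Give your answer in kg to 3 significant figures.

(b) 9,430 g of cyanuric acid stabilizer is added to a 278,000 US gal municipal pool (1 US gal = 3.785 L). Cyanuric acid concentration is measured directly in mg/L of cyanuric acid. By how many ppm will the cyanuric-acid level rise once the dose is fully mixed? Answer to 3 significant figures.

(a) 21.6 kg; (b) 8.96 ppm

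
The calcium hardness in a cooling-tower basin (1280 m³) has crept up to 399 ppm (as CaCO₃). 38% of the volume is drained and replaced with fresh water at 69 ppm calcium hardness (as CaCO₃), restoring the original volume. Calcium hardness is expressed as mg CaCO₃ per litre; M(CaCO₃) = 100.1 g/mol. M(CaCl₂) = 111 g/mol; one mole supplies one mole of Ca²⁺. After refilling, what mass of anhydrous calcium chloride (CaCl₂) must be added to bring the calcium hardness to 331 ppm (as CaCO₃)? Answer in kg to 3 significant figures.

Volume: 1280 m³ = 1,280,000 L.
After draining 38% and refilling: 399 × 0.62 + 69 × 0.38 = 273.6 ppm.
Deficit to target: 331 − 273.6 = 57.4 mg/L.
As CaCO₃: 57.4 mg/L × 1,280,000 L = 73,470 g; ÷ 100.1 = 734 mol Ca²⁺.
Mass: 734 × 111 = 81,470 g.

81.5 kg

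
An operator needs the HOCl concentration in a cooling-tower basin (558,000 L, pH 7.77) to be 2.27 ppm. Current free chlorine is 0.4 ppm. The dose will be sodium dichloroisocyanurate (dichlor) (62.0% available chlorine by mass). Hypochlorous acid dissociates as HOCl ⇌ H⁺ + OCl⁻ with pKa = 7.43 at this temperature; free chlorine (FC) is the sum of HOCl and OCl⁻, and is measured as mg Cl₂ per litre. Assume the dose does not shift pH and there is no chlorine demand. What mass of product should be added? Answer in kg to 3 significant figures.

6.15 kg

[OCl⁻]/[HOCl] = 10^(pH − pKa) = 10^(7.77 − 7.43) = 2.188; fraction as HOCl = 1/(1 + 2.188) = 0.3137.
Free chlorine required for 2.27 ppm HOCl: 2.27 / 0.3137 = 7.236 ppm.
FC to add: 7.236 − 0.4 = 6.836 mg/L as Cl₂.
Cl₂ equivalent: 6.836 mg/L × 558,000 L = 3815 g.
Product at 62.0% available Cl: 3815 / 0.62 = 6153 g.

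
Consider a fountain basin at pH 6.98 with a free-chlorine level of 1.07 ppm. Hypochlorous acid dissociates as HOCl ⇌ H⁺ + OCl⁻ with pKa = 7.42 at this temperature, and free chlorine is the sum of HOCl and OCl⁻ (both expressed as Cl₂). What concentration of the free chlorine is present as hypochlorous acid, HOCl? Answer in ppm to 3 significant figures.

[OCl⁻]/[HOCl] = 10^(pH − pKa) = 10^(6.98 − 7.42) = 10^-0.44 = 0.3631.
Fraction as HOCl = 1 / (1 + 0.3631) = 0.7336.
HOCl = 0.7336 × 1.07 ppm = 0.785 ppm.

0.785 ppm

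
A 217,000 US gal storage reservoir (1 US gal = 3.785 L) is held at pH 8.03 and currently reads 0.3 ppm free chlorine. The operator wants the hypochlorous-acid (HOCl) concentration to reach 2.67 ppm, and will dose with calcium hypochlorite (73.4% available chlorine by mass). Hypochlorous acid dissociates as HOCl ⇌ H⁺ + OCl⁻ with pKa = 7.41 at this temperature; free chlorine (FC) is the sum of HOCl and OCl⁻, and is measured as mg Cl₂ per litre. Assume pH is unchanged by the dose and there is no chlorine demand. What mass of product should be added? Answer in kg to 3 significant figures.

15.1 kg

Volume: 217,000 US gal × 3.785 L/gal = 821,345 L.
[OCl⁻]/[HOCl] = 10^(pH − pKa) = 10^(8.03 − 7.41) = 4.169; fraction as HOCl = 1/(1 + 4.169) = 0.1935.
Free chlorine required for 2.67 ppm HOCl: 2.67 / 0.1935 = 13.8 ppm.
FC to add: 13.8 − 0.3 = 13.5 mg/L as Cl₂.
Cl₂ equivalent: 13.5 mg/L × 821,345 L = 11,090 g.
Product at 73.4% available Cl: 11,090 / 0.734 = 15,110 g.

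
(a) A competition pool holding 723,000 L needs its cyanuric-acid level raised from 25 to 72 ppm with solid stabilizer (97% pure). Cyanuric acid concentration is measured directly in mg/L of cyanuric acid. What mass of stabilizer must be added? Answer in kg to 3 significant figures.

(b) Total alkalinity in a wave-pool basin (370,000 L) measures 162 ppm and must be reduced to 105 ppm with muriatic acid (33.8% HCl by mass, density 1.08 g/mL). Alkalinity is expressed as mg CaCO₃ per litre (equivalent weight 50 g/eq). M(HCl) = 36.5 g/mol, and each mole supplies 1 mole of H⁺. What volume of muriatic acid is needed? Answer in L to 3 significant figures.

(a) CYA to add: (72 − 25) = 47 mg/L × 723,000 L = 33,980 g cyanuric acid.
(a) At 97% purity: 33,980 / 0.97 = 35,030 g product.

(b) Alkalinity to neutralize: (162 − 105) = 57 mg/L as CaCO₃ × 370,000 L = 21,090 g as CaCO₃.
(b) Equivalents of H⁺ required: 21,090 ÷ 50 g/eq = 421.8 eq = 421.8 mol HCl.
(b) Mass of HCl: 421.8 × 36.5 = 15,400 g.
(b) Mass of 33.8% solution: 15,400 / 0.338 = 45,550 g.
(b) Volume: 45,550 g ÷ 1.08 g/mL = 42,180 mL.

(a) 35.0 kg; (b) 42.2 L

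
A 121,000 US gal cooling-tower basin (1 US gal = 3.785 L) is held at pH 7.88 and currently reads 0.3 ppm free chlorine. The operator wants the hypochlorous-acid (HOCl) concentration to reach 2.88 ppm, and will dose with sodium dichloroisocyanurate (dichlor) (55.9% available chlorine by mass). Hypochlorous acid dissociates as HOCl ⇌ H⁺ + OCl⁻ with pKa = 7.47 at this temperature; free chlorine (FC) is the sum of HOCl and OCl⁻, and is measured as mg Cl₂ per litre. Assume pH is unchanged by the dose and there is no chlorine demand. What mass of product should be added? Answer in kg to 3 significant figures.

8.18 kg

Volume: 121,000 US gal × 3.785 L/gal = 457,985 L.
[OCl⁻]/[HOCl] = 10^(pH − pKa) = 10^(7.88 − 7.47) = 2.57; fraction as HOCl = 1/(1 + 2.57) = 0.2801.
Free chlorine required for 2.88 ppm HOCl: 2.88 / 0.2801 = 10.28 ppm.
FC to add: 10.28 − 0.3 = 9.983 mg/L as Cl₂.
Cl₂ equivalent: 9.983 mg/L × 457,985 L = 4572 g.
Product at 55.9% available Cl: 4572 / 0.559 = 8179 g.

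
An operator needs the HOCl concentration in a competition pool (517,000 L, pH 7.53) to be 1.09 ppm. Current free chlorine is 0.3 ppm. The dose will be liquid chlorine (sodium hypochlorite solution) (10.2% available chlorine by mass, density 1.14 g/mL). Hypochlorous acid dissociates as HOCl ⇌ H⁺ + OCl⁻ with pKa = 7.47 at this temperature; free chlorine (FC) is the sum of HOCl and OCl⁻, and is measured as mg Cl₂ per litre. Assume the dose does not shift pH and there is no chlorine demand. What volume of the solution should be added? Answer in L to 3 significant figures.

9.08 L

[OCl⁻]/[HOCl] = 10^(pH − pKa) = 10^(7.53 − 7.47) = 1.148; fraction as HOCl = 1/(1 + 1.148) = 0.4655.
Free chlorine required for 1.09 ppm HOCl: 1.09 / 0.4655 = 2.341 ppm.
FC to add: 2.341 − 0.3 = 2.041 mg/L as Cl₂.
Cl₂ equivalent: 2.041 mg/L × 517,000 L = 1055 g.
Product at 10.2% available Cl: 1055 / 0.102 = 10,350 g.
Volume: 10,350 g ÷ 1.14 g/mL = 9077 mL.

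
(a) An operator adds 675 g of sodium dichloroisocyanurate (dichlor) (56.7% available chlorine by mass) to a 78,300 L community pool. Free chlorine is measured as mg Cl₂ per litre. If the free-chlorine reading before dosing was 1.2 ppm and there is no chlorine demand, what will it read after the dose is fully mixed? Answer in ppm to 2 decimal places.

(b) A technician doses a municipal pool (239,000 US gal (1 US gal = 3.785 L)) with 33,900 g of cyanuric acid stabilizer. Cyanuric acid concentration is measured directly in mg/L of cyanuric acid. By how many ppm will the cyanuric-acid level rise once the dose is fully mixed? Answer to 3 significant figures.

(a) Available chlorine delivered: 675 g × 0.567 = 382.7 g as Cl₂.
(a) Concentration rise: 382.7 g / 78,300 L = 4.888 mg/L = 4.89 ppm.
(a) Final FC: 1.2 + 4.89 = 6.09 ppm.

(b) Volume: 239,000 US gal × 3.785 L/gal = 904,615 L.
(b) Rise: 33,900 g / 904,615 L × 1000 = 37.47 mg/L.

(a) 6.09 ppm; (b) 37.5 ppm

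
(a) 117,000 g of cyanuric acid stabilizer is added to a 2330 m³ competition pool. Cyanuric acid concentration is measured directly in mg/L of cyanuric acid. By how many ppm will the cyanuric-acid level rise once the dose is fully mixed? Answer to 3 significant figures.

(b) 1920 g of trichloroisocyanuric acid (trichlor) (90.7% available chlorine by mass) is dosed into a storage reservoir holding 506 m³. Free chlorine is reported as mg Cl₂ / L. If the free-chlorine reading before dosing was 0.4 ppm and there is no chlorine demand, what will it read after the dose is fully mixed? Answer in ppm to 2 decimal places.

(a) 50.2 ppm; (b) 3.84 ppm

(a) Volume: 2330 m³ = 2,330,000 L.
(a) Rise: 117,000 g / 2,330,000 L × 1000 = 50.21 mg/L.

(b) Volume: 506 m³ = 506,000 L.
(b) Available chlorine delivered: 1920 g × 0.907 = 1741 g as Cl₂.
(b) Concentration rise: 1741 g / 506,000 L = 3.442 mg/L = 3.44 ppm.
(b) Final FC: 0.4 + 3.44 = 3.84 ppm.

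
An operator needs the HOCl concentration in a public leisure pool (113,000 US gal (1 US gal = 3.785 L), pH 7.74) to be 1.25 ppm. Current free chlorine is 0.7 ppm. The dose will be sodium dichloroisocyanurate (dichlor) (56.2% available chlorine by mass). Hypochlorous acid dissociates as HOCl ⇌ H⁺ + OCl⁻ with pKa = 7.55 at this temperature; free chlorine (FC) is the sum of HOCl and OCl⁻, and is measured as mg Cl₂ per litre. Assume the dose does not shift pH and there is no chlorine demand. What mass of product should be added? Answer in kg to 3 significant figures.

1.89 kg

Volume: 113,000 US gal × 3.785 L/gal = 427,705 L.
[OCl⁻]/[HOCl] = 10^(pH − pKa) = 10^(7.74 − 7.55) = 1.549; fraction as HOCl = 1/(1 + 1.549) = 0.3923.
Free chlorine required for 1.25 ppm HOCl: 1.25 / 0.3923 = 3.186 ppm.
FC to add: 3.186 − 0.7 = 2.486 mg/L as Cl₂.
Cl₂ equivalent: 2.486 mg/L × 427,705 L = 1063 g.
Product at 56.2% available Cl: 1063 / 0.562 = 1892 g.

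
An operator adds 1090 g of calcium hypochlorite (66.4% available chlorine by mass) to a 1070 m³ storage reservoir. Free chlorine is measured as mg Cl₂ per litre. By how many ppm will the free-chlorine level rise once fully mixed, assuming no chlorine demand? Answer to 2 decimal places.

Volume: 1070 m³ = 1,070,000 L.
Available chlorine delivered: 1090 g × 0.664 = 723.8 g as Cl₂.
Concentration rise: 723.8 g / 1,070,000 L = 0.6764 mg/L = 0.68 ppm.

0.68 ppm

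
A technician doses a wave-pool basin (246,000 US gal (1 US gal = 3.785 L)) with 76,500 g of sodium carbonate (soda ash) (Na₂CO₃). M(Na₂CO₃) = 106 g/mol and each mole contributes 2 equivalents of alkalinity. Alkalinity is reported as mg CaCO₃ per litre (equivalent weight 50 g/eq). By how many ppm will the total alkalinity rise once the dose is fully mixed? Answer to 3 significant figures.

Volume: 246,000 US gal × 3.785 L/gal = 931,110 L.
Moles of Na₂CO₃: 76,500 g ÷ 106 g/mol = 721.7 mol → 1443 eq of alkalinity.
As CaCO₃: 1443 eq × 50 g/eq = 72,170 g.
Rise: 72,170 g / 931,110 L × 1000 = 77.51 mg/L.

77.5 ppm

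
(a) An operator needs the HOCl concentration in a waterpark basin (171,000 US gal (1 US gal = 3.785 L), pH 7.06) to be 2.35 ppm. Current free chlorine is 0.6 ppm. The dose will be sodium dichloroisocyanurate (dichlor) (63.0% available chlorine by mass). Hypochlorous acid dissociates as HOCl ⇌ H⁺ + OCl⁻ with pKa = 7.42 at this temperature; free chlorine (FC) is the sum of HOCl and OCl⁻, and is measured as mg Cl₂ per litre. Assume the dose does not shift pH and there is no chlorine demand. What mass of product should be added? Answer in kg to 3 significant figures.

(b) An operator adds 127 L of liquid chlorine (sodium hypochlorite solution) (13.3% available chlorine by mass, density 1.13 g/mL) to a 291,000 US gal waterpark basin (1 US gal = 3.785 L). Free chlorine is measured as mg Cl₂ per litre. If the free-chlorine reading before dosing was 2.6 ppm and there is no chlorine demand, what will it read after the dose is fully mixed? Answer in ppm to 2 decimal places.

(a) Volume: 171,000 US gal × 3.785 L/gal = 647,235 L.
(a) [OCl⁻]/[HOCl] = 10^(pH − pKa) = 10^(7.06 − 7.42) = 0.4365; fraction as HOCl = 1/(1 + 0.4365) = 0.6961.
(a) Free chlorine required for 2.35 ppm HOCl: 2.35 / 0.6961 = 3.376 ppm.
(a) FC to add: 3.376 − 0.6 = 2.776 mg/L as Cl₂.
(a) Cl₂ equivalent: 2.776 mg/L × 647,235 L = 1797 g.
(a) Product at 63.0% available Cl: 1797 / 0.63 = 2852 g.

(b) Volume: 291,000 US gal × 3.785 L/gal = 1,101,435 L.
(b) Mass of solution: 127 L × 1000 mL/L × 1.13 g/mL = 143,500 g.
(b) Available chlorine delivered: 143,500 g × 0.133 = 19,090 g as Cl₂.
(b) Concentration rise: 19,090 g / 1,101,435 L = 17.33 mg/L = 17.33 ppm.
(b) Final FC: 2.6 + 17.33 = 19.93 ppm.

(a) 2.85 kg; (b) 19.93 ppm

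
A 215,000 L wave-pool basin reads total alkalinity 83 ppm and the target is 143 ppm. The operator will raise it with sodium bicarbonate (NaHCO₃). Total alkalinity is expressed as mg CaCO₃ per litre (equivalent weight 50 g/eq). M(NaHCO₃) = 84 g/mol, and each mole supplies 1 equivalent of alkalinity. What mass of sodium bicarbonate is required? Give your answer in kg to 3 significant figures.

Alkalinity to add: (143 − 83) = 60 mg/L as CaCO₃ × 215,000 L = 12,900 g as CaCO₃.
Equivalents: 12,900 g ÷ 50 g/eq = 258 eq.
NaHCO₃ supplies 1 eq per mole → 258 mol.
Mass: 258 mol × 84 g/mol = 21,670 g.

21.7 kg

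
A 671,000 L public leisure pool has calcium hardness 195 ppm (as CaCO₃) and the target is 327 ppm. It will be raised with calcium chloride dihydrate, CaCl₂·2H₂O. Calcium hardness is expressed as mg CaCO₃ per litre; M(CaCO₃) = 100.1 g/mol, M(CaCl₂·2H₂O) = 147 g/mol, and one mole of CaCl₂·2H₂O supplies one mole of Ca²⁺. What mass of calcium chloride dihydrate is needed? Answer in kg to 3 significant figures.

130 kg

Hardness to add: (327 − 195) = 132 mg/L as CaCO₃ × 671,000 L = 88,570 g as CaCO₃.
Moles of Ca²⁺ (1 mol Ca²⁺ ≡ 1 mol CaCO₃): 88,570 / 100.1 g/mol = 884.8 mol.
Mass of CaCl₂·2H₂O: 884.8 × 147 = 130,100 g.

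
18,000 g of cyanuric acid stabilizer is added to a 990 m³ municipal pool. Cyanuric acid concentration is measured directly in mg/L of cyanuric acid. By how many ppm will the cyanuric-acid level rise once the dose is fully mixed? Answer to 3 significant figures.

18.2 ppm

Volume: 990 m³ = 990,000 L.
Rise: 18,000 g / 990,000 L × 1000 = 18.18 mg/L.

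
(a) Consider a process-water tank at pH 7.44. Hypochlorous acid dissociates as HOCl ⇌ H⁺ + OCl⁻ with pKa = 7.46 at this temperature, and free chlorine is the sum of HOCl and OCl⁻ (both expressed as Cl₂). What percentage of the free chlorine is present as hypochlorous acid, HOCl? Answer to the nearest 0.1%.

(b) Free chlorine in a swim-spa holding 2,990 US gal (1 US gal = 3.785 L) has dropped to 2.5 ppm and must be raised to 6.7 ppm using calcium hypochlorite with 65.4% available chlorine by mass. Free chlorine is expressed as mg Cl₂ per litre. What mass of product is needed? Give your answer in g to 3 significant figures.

(a) [OCl⁻]/[HOCl] = 10^(pH − pKa) = 10^(7.44 − 7.46) = 10^-0.02 = 0.955.
(a) Fraction as HOCl = 1 / (1 + 0.955) = 0.5115.

(b) Volume: 2,990 US gal × 3.785 L/gal = 11,317 L.
(b) Chlorine deficit: 6.7 − 2.5 = 4.2 ppm = 4.2 mg/L as Cl₂.
(b) Cl₂ equivalent needed: 4.2 mg/L × 11,317 L = 47,530 mg = 47.53 g.
(b) Product at 65.4% available chlorine: 47.53 / 0.654 = 72.68 g.

(a) 51.2%; (b) 72.7 g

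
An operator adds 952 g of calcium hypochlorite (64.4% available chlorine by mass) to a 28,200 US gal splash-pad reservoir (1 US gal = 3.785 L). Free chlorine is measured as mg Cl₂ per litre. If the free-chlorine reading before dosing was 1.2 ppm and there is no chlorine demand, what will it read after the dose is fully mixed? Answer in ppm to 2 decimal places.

6.94 ppm

Volume: 28,200 US gal × 3.785 L/gal = 106,737 L.
Available chlorine delivered: 952 g × 0.644 = 613.1 g as Cl₂.
Concentration rise: 613.1 g / 106,737 L = 5.744 mg/L = 5.74 ppm.
Final FC: 1.2 + 5.74 = 6.94 ppm.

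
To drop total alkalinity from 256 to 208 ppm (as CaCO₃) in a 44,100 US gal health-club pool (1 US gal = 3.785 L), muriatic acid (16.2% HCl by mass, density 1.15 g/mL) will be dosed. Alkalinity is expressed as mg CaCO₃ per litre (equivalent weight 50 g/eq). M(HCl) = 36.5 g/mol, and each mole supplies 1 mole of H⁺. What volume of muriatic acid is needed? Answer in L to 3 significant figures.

Volume: 44,100 US gal × 3.785 L/gal = 166,918 L.
Alkalinity to neutralize: (256 − 208) = 48 mg/L as CaCO₃ × 166,918 L = 8012 g as CaCO₃.
Equivalents of H⁺ required: 8012 ÷ 50 g/eq = 160.2 eq = 160.2 mol HCl.
Mass of HCl: 160.2 × 36.5 = 5849 g.
Mass of 16.2% solution: 5849 / 0.162 = 36,100 g.
Volume: 36,100 g ÷ 1.15 g/mL = 31,390 mL.

31.4 L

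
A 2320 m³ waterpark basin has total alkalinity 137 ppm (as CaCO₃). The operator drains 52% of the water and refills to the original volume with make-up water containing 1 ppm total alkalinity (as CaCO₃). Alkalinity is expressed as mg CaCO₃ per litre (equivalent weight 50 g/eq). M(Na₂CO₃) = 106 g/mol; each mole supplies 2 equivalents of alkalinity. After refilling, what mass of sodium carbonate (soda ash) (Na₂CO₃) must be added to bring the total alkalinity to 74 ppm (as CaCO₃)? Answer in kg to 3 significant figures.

19.0 kg

Volume: 2320 m³ = 2,320,000 L.
After draining 52% and refilling: 137 × 0.48 + 1 × 0.52 = 66.28 ppm.
Deficit to target: 74 − 66.28 = 7.72 mg/L.
As CaCO₃: 7.72 mg/L × 2,320,000 L = 17,910 g; ÷ 50 g/eq ÷ 2 = 179.1 mol Na₂CO₃.
Mass: 179.1 × 106 = 18,990 g.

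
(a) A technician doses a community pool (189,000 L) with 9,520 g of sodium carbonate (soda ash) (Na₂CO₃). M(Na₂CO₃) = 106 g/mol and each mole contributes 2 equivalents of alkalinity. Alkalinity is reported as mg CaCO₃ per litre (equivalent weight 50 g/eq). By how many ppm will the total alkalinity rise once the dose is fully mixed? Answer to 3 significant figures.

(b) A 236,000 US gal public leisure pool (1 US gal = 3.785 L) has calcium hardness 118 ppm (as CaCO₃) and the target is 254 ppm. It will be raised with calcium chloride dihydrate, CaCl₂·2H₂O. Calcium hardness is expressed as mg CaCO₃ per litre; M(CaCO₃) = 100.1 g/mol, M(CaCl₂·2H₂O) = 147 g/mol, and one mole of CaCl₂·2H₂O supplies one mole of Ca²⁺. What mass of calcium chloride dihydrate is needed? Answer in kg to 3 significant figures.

(a) Moles of Na₂CO₃: 9,520 g ÷ 106 g/mol = 89.81 mol → 179.6 eq of alkalinity.
(a) As CaCO₃: 179.6 eq × 50 g/eq = 8981 g.
(a) Rise: 8981 g / 189,000 L × 1000 = 47.52 mg/L.

(b) Volume: 236,000 US gal × 3.785 L/gal = 893,260 L.
(b) Hardness to add: (254 − 118) = 136 mg/L as CaCO₃ × 893,260 L = 121,500 g as CaCO₃.
(b) Moles of Ca²⁺ (1 mol Ca²⁺ ≡ 1 mol CaCO₃): 121,500 / 100.1 g/mol = 1214 mol.
(b) Mass of CaCl₂·2H₂O: 1214 × 147 = 178,400 g.

(a) 47.5 ppm; (b) 178 kg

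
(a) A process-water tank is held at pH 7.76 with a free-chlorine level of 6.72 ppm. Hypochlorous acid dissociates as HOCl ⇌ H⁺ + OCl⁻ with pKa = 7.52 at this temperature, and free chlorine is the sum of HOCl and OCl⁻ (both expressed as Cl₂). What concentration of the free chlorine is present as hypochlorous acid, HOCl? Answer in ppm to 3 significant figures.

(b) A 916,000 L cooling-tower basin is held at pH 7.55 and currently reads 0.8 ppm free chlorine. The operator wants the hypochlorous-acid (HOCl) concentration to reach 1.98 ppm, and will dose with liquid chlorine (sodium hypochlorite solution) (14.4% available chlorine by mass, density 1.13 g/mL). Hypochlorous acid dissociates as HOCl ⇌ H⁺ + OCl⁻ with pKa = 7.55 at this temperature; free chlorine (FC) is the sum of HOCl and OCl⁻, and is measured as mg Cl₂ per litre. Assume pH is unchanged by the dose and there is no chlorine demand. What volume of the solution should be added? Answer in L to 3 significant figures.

(a) 2.45 ppm; (b) 17.8 L

(a) [OCl⁻]/[HOCl] = 10^(pH − pKa) = 10^(7.76 − 7.52) = 10^0.24 = 1.738.
(a) Fraction as HOCl = 1 / (1 + 1.738) = 0.3653.
(a) HOCl = 0.3653 × 6.72 ppm = 2.455 ppm.

(b) [OCl⁻]/[HOCl] = 10^(pH − pKa) = 10^(7.55 − 7.55) = 1; fraction as HOCl = 1/(1 + 1) = 0.5.
(b) Free chlorine required for 1.98 ppm HOCl: 1.98 / 0.5 = 3.96 ppm.
(b) FC to add: 3.96 − 0.8 = 3.16 mg/L as Cl₂.
(b) Cl₂ equivalent: 3.16 mg/L × 916,000 L = 2895 g.
(b) Product at 14.4% available Cl: 2895 / 0.144 = 20,100 g.
(b) Volume: 20,100 g ÷ 1.13 g/mL = 17,790 mL.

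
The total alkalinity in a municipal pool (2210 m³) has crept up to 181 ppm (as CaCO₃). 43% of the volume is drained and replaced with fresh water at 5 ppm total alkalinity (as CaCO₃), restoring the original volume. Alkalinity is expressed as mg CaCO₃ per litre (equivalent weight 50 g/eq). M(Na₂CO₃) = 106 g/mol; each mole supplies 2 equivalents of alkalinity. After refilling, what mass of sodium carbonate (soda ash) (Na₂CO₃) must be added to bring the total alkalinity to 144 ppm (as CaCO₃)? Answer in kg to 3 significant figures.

Volume: 2210 m³ = 2,210,000 L.
After draining 43% and refilling: 181 × 0.57 + 5 × 0.43 = 105.32 ppm.
Deficit to target: 144 − 105.32 = 38.68 mg/L.
As CaCO₃: 38.68 mg/L × 2,210,000 L = 85,480 g; ÷ 50 g/eq ÷ 2 = 854.8 mol Na₂CO₃.
Mass: 854.8 × 106 = 90,610 g.

90.6 kg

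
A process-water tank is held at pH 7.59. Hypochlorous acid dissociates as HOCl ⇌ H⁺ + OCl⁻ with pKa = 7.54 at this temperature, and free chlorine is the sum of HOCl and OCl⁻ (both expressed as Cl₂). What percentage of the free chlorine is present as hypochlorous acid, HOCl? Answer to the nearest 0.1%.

[OCl⁻]/[HOCl] = 10^(pH − pKa) = 10^(7.59 − 7.54) = 10^0.05 = 1.122.
Fraction as HOCl = 1 / (1 + 1.122) = 0.4712.

47.1%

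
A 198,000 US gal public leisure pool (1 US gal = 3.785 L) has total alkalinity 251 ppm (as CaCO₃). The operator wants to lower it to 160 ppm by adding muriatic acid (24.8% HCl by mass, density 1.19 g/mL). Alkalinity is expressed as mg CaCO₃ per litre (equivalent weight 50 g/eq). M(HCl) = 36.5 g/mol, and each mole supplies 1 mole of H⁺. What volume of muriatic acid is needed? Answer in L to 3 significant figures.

Volume: 198,000 US gal × 3.785 L/gal = 749,430 L.
Alkalinity to neutralize: (251 − 160) = 91 mg/L as CaCO₃ × 749,430 L = 68,200 g as CaCO₃.
Equivalents of H⁺ required: 68,200 ÷ 50 g/eq = 1364 eq = 1364 mol HCl.
Mass of HCl: 1364 × 36.5 = 49,780 g.
Mass of 24.8% solution: 49,780 / 0.248 = 200,700 g.
Volume: 200,700 g ÷ 1.19 g/mL = 168,700 mL.

169 L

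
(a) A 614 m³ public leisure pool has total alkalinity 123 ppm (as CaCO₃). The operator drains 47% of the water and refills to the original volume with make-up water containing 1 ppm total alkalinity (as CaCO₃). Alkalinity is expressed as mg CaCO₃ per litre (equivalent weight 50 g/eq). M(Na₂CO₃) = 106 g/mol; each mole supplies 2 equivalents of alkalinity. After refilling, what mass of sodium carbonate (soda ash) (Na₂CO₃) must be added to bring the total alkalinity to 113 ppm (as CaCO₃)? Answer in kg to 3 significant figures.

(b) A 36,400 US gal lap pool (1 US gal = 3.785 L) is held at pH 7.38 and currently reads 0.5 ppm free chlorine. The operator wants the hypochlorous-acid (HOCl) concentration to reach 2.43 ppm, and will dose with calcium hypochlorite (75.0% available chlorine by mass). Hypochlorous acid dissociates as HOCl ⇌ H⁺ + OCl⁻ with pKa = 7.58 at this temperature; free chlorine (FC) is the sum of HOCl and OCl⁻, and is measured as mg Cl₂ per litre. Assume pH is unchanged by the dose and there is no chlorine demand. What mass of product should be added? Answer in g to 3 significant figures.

(a) 30.8 kg; (b) 636 g

(a) Volume: 614 m³ = 614,000 L.
(a) After draining 47% and refilling: 123 × 0.53 + 1 × 0.47 = 65.66 ppm.
(a) Deficit to target: 113 − 65.66 = 47.34 mg/L.
(a) As CaCO₃: 47.34 mg/L × 614,000 L = 29,070 g; ÷ 50 g/eq ÷ 2 = 290.7 mol Na₂CO₃.
(a) Mass: 290.7 × 106 = 30,810 g.

(b) Volume: 36,400 US gal × 3.785 L/gal = 137,774 L.
(b) [OCl⁻]/[HOCl] = 10^(pH − pKa) = 10^(7.38 − 7.58) = 0.631; fraction as HOCl = 1/(1 + 0.631) = 0.6131.
(b) Free chlorine required for 2.43 ppm HOCl: 2.43 / 0.6131 = 3.963 ppm.
(b) FC to add: 3.963 − 0.5 = 3.463 mg/L as Cl₂.
(b) Cl₂ equivalent: 3.463 mg/L × 137,774 L = 477.1 g.
(b) Product at 75.0% available Cl: 477.1 / 0.75 = 636.2 g.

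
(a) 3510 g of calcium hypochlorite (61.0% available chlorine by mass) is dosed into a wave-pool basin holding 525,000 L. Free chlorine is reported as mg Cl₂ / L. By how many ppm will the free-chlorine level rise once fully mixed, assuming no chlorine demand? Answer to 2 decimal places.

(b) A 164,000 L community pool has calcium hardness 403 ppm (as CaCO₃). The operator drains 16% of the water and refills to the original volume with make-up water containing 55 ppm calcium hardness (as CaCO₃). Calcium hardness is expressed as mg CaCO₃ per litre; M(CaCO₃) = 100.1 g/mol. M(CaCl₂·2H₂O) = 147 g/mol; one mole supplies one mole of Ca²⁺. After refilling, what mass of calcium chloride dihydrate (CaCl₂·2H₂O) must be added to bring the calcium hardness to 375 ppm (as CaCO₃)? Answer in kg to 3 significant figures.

(a) Available chlorine delivered: 3510 g × 0.61 = 2141 g as Cl₂.
(a) Concentration rise: 2141 g / 525,000 L = 4.078 mg/L = 4.08 ppm.

(b) After draining 16% and refilling: 403 × 0.84 + 55 × 0.16 = 347.32 ppm.
(b) Deficit to target: 375 − 347.32 = 27.68 mg/L.
(b) As CaCO₃: 27.68 mg/L × 164,000 L = 4540 g; ÷ 100.1 = 45.35 mol Ca²⁺.
(b) Mass: 45.35 × 147 = 6666 g.

(a) 4.08 ppm; (b) 6.67 kg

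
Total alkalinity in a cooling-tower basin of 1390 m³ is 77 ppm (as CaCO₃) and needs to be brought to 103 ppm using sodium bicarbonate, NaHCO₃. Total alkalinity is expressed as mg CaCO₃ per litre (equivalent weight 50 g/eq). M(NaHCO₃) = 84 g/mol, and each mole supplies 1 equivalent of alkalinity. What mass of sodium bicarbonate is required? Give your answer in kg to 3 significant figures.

60.7 kg

Volume: 1390 m³ = 1,390,000 L.
Alkalinity to add: (103 − 77) = 26 mg/L as CaCO₃ × 1,390,000 L = 36,140 g as CaCO₃.
Equivalents: 36,140 g ÷ 50 g/eq = 722.8 eq.
NaHCO₃ supplies 1 eq per mole → 722.8 mol.
Mass: 722.8 mol × 84 g/mol = 60,720 g.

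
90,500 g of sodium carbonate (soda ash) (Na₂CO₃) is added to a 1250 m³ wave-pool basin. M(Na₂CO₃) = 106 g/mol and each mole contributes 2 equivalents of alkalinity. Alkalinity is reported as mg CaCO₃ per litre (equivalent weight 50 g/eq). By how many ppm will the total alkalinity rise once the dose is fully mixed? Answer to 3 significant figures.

Volume: 1250 m³ = 1,250,000 L.
Moles of Na₂CO₃: 90,500 g ÷ 106 g/mol = 853.8 mol → 1708 eq of alkalinity.
As CaCO₃: 1708 eq × 50 g/eq = 85,380 g.
Rise: 85,380 g / 1,250,000 L × 1000 = 68.3 mg/L.

68.3 ppm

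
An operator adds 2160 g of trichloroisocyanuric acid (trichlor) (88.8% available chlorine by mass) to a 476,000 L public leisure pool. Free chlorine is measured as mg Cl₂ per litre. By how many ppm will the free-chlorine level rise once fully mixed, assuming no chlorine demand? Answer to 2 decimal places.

Available chlorine delivered: 2160 g × 0.888 = 1918 g as Cl₂.
Concentration rise: 1918 g / 476,000 L = 4.03 mg/L = 4.03 ppm.

4.03 ppm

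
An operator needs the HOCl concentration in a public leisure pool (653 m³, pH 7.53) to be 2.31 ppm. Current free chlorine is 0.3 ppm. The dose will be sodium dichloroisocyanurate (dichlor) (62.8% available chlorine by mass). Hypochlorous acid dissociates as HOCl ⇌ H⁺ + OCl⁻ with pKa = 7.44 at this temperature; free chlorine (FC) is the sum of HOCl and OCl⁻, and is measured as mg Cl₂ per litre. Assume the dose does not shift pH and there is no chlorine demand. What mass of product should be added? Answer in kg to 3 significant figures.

5.05 kg

Volume: 653 m³ = 653,000 L.
[OCl⁻]/[HOCl] = 10^(pH − pKa) = 10^(7.53 − 7.44) = 1.23; fraction as HOCl = 1/(1 + 1.23) = 0.4484.
Free chlorine required for 2.31 ppm HOCl: 2.31 / 0.4484 = 5.152 ppm.
FC to add: 5.152 − 0.3 = 4.852 mg/L as Cl₂.
Cl₂ equivalent: 4.852 mg/L × 653,000 L = 3168 g.
Product at 62.8% available Cl: 3168 / 0.628 = 5045 g.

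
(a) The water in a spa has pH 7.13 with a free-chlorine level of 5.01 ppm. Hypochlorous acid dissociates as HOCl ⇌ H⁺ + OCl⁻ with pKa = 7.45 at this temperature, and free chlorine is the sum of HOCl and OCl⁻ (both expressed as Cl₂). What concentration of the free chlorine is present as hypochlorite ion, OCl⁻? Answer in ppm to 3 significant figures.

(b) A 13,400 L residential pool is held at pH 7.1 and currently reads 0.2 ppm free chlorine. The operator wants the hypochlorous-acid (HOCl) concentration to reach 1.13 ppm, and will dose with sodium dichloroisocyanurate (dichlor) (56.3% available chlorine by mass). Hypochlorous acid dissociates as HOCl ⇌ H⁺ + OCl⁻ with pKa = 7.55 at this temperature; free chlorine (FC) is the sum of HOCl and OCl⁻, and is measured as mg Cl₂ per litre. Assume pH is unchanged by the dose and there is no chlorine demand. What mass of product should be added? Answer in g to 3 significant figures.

(a) 1.62 ppm; (b) 31.7 g

(a) [OCl⁻]/[HOCl] = 10^(pH − pKa) = 10^(7.13 − 7.45) = 10^-0.32 = 0.4786.
(a) Fraction as HOCl = 1 / (1 + 0.4786) = 0.6763.
(a) OCl⁻ = (1 − 0.6763) × 5.01 ppm = 1.622 ppm.

(b) [OCl⁻]/[HOCl] = 10^(pH − pKa) = 10^(7.1 − 7.55) = 0.3548; fraction as HOCl = 1/(1 + 0.3548) = 0.7381.
(b) Free chlorine required for 1.13 ppm HOCl: 1.13 / 0.7381 = 1.531 ppm.
(b) FC to add: 1.531 − 0.2 = 1.331 mg/L as Cl₂.
(b) Cl₂ equivalent: 1.331 mg/L × 13,400 L = 17.83 g.
(b) Product at 56.3% available Cl: 17.83 / 0.563 = 31.68 g.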